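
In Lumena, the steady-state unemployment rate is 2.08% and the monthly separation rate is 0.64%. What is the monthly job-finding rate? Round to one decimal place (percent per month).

From u* = s/(s+f): f = s·(1−u)/u.
f = 0.64 × (1 − 0.0208) / 0.0208 = 0.6267 / 0.0208 ≈ 30.1% per month.

Job-finding rate ≈ 30.1% per month.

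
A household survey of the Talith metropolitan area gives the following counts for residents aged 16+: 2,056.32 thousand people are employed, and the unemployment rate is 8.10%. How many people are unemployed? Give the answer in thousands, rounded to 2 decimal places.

About 181.24 thousand are unemployed.

Let U be the number unemployed. The labor force is E + U, and U/(E+U) = 0.0810.
So U = 0.0810 × 2,056.32 / (1 − 0.0810) = 166.5619 / 0.9190 ≈ 181.24 thousand.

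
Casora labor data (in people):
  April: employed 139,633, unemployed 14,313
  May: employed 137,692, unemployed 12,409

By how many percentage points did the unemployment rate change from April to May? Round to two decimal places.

April: labor force = 139,633 + 14,313 = 153,946; u = 14,313/153,946 = 9.30%.
May: labor force = 137,692 + 12,409 = 150,101; u = 12,409/150,101 = 8.27%.
Change = 8.27% − 9.30% = −1.03 pp.

The unemployment rate changed by −1.03 percentage points.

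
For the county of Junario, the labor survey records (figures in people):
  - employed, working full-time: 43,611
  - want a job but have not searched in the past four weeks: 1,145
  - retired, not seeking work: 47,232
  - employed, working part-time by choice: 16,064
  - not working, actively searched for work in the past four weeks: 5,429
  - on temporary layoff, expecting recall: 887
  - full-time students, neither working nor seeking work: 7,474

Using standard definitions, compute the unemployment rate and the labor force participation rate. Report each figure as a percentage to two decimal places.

Employed = 43,611 + 16,064 = 59,675.
Unemployed = 5,429 + 887 = 6,316 (jobless and actively searching, or on temporary layoff).
Labor force = 59,675 + 6,316 = 65,991.
Not in labor force = 1,145 + 47,232 + 7,474 = 55,851 (those not working and not actively searching are outside the labor force — including those who want a job but have given up searching).
Civilian working-age population = 65,991 + 55,851 = 121,842.
Unemployment rate = 6,316 / 65,991 = 9.57%.
Labor force participation rate = 65,991 / 121,842 = 54.16%.

Unemployment rate ≈ 9.57%; labor force participation rate ≈ 54.16%.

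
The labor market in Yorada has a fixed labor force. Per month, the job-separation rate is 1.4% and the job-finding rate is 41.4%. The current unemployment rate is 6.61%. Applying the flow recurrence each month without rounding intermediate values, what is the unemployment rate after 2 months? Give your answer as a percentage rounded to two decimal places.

Unemployment rate after two months ≈ 4.36%.

With a fixed labor force, u_{t+1} = u_t + s·(1−u_t) − f·u_t = u_t·(1−s−f) + s.
Here 1−s−f = 0.572 and s = 0.014.
u_1 = 0.066100 × 0.572 + 0.014 = 0.051809.
u_2 = 0.051809 × 0.572 + 0.014 = 0.043635.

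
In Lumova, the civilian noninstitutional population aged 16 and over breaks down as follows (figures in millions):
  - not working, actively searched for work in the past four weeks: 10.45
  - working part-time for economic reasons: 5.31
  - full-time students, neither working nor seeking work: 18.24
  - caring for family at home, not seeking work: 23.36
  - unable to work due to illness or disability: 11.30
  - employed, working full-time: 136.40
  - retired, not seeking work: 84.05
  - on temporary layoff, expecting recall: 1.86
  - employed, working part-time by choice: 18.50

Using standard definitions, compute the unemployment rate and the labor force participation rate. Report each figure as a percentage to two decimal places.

Unemployment rate ≈ 7.14%; labor force participation rate ≈ 55.75%.

Employed = 5.31 + 136.40 + 18.50 = 160.21 million (anyone who worked, including part-time for economic reasons, counts as employed).
Unemployed = 10.45 + 1.86 = 12.31 million (jobless and actively searching, or on temporary layoff).
Labor force = 160.21 + 12.31 = 172.52 million.
Not in labor force = 18.24 + 23.36 + 11.30 + 84.05 = 136.95 million (those not working and not actively searching are outside the labor force).
Civilian working-age population = 172.52 + 136.95 = 309.47 million.
Unemployment rate = 12.31 / 172.52 = 7.14%.
Labor force participation rate = 172.52 / 309.47 = 55.75%.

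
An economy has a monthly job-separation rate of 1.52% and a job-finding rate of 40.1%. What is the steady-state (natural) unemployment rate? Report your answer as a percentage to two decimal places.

At steady state the flows balance: s·E = f·U, so U/(E+U) = s/(s+f).
u* = 1.52 / (1.52 + 40.1) = 1.52 / 41.62 = 3.65%.

Steady-state unemployment rate ≈ 3.65%.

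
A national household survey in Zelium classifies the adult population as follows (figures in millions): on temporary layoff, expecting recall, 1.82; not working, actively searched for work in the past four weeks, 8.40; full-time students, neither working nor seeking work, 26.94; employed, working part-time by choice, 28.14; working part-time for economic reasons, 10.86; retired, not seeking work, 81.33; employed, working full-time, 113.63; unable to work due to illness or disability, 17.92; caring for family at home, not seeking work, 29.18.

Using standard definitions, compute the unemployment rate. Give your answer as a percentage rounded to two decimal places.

Employed = 28.14 + 10.86 + 113.63 = 152.63 million (anyone who worked, including part-time for economic reasons, counts as employed).
Unemployed = 1.82 + 8.40 = 10.22 million (jobless and actively searching, or on temporary layoff).
Labor force = 152.63 + 10.22 = 162.85 million.
Unemployment rate = 10.22 / 162.85 = 6.28%.

Unemployment rate ≈ 6.28%.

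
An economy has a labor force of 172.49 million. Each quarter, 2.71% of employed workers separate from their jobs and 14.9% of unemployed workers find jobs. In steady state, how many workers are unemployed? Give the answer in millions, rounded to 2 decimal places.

Steady-state unemployment rate u* = s/(s+f) = 2.71/(2.71+14.9) = 0.153890.
Unemployed = u* × labor force = 0.153890 × 172.49 ≈ 26.54 million.

About 26.54 million are unemployed in steady state.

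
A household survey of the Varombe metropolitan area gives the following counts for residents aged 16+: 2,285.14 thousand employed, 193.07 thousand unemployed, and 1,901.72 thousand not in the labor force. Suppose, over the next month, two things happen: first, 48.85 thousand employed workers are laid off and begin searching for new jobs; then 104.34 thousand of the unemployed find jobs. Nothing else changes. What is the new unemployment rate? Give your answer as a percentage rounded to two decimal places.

Initially, labor force = 2,285.14 + 193.07 = 2,478.21 thousand, so u = 193.07/2,478.21 = 7.79%.
After the first change, employed falls and unemployed rises by 48.85; labor force unchanged → E = 2,236.29, U = 241.92, labor force = 2,478.21 thousand.
After the second change, unemployed falls and employed rises by 104.34; labor force unchanged → E = 2,340.63, U = 137.58, labor force = 2,478.21 thousand.
New unemployment rate = 137.58 / 2,478.21 = 5.55%.

New unemployment rate ≈ 5.55%.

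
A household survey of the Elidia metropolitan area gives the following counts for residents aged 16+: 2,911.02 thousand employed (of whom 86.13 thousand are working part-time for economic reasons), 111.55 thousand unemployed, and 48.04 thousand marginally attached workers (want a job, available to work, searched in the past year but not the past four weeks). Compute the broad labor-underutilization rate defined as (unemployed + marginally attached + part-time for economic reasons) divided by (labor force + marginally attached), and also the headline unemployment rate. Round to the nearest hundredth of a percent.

Labor force = 2,911.02 + 111.55 = 3,022.57 thousand.
Numerator = 111.55 + 48.04 + 86.13 = 245.72 thousand.
Denominator = 3,022.57 + 48.04 = 3,070.61 thousand.
Broad rate = 245.72 / 3,070.61 = 8.00%.
Headline unemployment rate = 111.55 / 3,022.57 = 3.69%.

Broad underutilization rate ≈ 8.00%; headline unemployment rate ≈ 3.69%.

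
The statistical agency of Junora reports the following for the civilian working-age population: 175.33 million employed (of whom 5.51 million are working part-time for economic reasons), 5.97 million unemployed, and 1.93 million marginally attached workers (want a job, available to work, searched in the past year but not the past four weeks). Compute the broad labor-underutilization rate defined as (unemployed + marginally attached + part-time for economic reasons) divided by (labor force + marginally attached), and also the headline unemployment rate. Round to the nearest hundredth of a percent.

Broad underutilization rate ≈ 7.32%; headline unemployment rate ≈ 3.29%.

Labor force = 175.33 + 5.97 = 181.30 million.
Numerator = 5.97 + 1.93 + 5.51 = 13.41 million.
Denominator = 181.30 + 1.93 = 183.23 million.
Broad rate = 13.41 / 183.23 = 7.32%.
Headline unemployment rate = 5.97 / 181.30 = 3.29%.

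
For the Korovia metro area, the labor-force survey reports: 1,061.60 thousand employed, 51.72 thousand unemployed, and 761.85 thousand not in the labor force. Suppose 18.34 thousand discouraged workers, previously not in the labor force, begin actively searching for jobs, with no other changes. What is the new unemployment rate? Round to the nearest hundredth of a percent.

New unemployment rate ≈ 6.19%.

Initially, labor force = 1,061.60 + 51.72 = 1,113.32 thousand, so u = 51.72/1,113.32 = 4.65%.
After the change, unemployed and labor force both rise by 18.34 → E = 1,061.60, U = 70.06, labor force = 1,131.66 thousand.
New unemployment rate = 70.06 / 1,131.66 = 6.19%.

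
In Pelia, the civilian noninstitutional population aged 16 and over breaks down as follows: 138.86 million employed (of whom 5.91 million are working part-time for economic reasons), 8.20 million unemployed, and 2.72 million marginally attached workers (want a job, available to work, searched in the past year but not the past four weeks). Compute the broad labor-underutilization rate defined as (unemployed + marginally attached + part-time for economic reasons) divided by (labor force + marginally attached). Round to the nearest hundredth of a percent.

Labor force = 138.86 + 8.20 = 147.06 million.
Numerator = 8.20 + 2.72 + 5.91 = 16.83 million.
Denominator = 147.06 + 2.72 = 149.78 million.
Broad rate = 16.83 / 149.78 = 11.24%.

Broad underutilization rate ≈ 11.24%.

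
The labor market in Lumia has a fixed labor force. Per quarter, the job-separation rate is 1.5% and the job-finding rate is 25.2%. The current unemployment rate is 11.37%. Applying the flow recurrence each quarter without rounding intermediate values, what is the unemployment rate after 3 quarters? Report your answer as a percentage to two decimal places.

Unemployment rate after three quarters ≈ 7.88%.

With a fixed labor force, u_{t+1} = u_t + s·(1−u_t) − f·u_t = u_t·(1−s−f) + s.
Here 1−s−f = 0.733 and s = 0.015.
u_1 = 0.113700 × 0.733 + 0.015 = 0.098342.
u_2 = 0.098342 × 0.733 + 0.015 = 0.087085.
u_3 = 0.087085 × 0.733 + 0.015 = 0.078833.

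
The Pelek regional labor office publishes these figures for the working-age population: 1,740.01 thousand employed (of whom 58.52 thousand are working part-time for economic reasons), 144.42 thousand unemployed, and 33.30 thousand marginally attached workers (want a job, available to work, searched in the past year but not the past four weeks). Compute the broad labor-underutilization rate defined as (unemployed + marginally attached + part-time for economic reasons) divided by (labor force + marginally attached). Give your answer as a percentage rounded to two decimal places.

Labor force = 1,740.01 + 144.42 = 1,884.43 thousand.
Numerator = 144.42 + 33.30 + 58.52 = 236.24 thousand.
Denominator = 1,884.43 + 33.30 = 1,917.73 thousand.
Broad rate = 236.24 / 1,917.73 = 12.32%.

Broad underutilization rate ≈ 12.32%.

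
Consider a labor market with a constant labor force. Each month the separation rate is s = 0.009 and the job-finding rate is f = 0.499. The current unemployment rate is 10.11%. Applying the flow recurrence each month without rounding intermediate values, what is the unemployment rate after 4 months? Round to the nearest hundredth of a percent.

Unemployment rate after four months ≈ 2.26%.

With a fixed labor force, u_{t+1} = u_t + s·(1−u_t) − f·u_t = u_t·(1−s−f) + s.
Here 1−s−f = 0.492 and s = 0.009.
u_1 = 0.101100 × 0.492 + 0.009 = 0.058741.
u_2 = 0.058741 × 0.492 + 0.009 = 0.037901.
u_3 = 0.037901 × 0.492 + 0.009 = 0.027647.
u_4 = 0.027647 × 0.492 + 0.009 = 0.022602.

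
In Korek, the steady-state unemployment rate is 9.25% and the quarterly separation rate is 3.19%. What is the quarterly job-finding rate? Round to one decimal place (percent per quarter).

Job-finding rate ≈ 31.3% per quarter.

From u* = s/(s+f): f = s·(1−u)/u.
f = 3.19 × (1 − 0.0925) / 0.0925 = 2.8949 / 0.0925 ≈ 31.3% per quarter.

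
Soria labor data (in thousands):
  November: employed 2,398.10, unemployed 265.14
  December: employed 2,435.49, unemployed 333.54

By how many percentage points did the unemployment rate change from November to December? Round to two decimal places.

November: labor force = 2,398.10 + 265.14 = 2,663.24; u = 265.14/2,663.24 = 9.96%.
December: labor force = 2,435.49 + 333.54 = 2,769.03; u = 333.54/2,769.03 = 12.05%.
Change = 12.05% − 9.96% = +2.09 pp.

The unemployment rate changed by +2.09 percentage points.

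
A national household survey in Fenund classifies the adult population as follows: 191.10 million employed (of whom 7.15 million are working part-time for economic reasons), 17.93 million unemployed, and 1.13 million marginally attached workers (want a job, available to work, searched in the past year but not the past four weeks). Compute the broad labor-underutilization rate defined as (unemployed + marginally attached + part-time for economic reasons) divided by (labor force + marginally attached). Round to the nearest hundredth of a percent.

Broad underutilization rate ≈ 12.47%.

Labor force = 191.10 + 17.93 = 209.03 million.
Numerator = 17.93 + 1.13 + 7.15 = 26.21 million.
Denominator = 209.03 + 1.13 = 210.16 million.
Broad rate = 26.21 / 210.16 = 12.47%.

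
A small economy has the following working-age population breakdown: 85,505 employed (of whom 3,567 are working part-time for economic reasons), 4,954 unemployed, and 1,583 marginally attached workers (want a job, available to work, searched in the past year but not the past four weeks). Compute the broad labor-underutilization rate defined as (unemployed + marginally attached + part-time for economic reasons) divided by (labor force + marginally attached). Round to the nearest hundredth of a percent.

Labor force = 85,505 + 4,954 = 90,459.
Numerator = 4,954 + 1,583 + 3,567 = 10,104.
Denominator = 90,459 + 1,583 = 92,042.
Broad rate = 10,104 / 92,042 = 10.98%.

Broad underutilization rate ≈ 10.98%.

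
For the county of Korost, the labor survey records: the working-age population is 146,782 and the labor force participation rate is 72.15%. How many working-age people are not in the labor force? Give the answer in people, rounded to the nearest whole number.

About 40,879 are not in the labor force.

Share not in the labor force = 1 − 0.7215 = 0.2785.
Not in labor force = 0.2785 × 146,782 ≈ 40,879.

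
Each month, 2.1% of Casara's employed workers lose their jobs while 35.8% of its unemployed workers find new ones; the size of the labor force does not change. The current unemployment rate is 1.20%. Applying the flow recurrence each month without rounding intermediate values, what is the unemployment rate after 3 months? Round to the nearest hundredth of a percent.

With a fixed labor force, u_{t+1} = u_t + s·(1−u_t) − f·u_t = u_t·(1−s−f) + s.
Here 1−s−f = 0.621 and s = 0.021.
u_1 = 0.012000 × 0.621 + 0.021 = 0.028452.
u_2 = 0.028452 × 0.621 + 0.021 = 0.038669.
u_3 = 0.038669 × 0.621 + 0.021 = 0.045013.

Unemployment rate after three months ≈ 4.50%.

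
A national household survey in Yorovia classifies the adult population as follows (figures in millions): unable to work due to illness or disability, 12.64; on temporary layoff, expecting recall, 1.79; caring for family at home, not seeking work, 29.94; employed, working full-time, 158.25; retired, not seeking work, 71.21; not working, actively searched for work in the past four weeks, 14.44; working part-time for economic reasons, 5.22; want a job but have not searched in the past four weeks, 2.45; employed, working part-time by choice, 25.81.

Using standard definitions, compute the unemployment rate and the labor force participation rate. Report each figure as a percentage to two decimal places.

Unemployment rate ≈ 7.90%; labor force participation rate ≈ 63.87%.

Employed = 158.25 + 5.22 + 25.81 = 189.28 million (anyone who worked, including part-time for economic reasons, counts as employed).
Unemployed = 1.79 + 14.44 = 16.23 million (jobless and actively searching, or on temporary layoff).
Labor force = 189.28 + 16.23 = 205.51 million.
Not in labor force = 12.64 + 29.94 + 71.21 + 2.45 = 116.24 million (those not working and not actively searching are outside the labor force — including those who want a job but have given up searching).
Civilian working-age population = 205.51 + 116.24 = 321.75 million.
Unemployment rate = 16.23 / 205.51 = 7.90%.
Labor force participation rate = 205.51 / 321.75 = 63.87%.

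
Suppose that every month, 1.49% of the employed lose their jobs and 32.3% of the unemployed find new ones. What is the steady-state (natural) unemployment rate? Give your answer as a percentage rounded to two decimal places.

At steady state the flows balance: s·E = f·U, so U/(E+U) = s/(s+f).
u* = 1.49 / (1.49 + 32.3) = 1.49 / 33.79 = 4.41%.

Steady-state unemployment rate ≈ 4.41%.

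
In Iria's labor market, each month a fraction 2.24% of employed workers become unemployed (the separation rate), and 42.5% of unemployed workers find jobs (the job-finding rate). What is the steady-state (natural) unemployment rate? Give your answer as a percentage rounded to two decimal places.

At steady state the flows balance: s·E = f·U, so U/(E+U) = s/(s+f).
u* = 2.24 / (2.24 + 42.5) = 2.24 / 44.74 = 5.01%.

Steady-state unemployment rate ≈ 5.01%.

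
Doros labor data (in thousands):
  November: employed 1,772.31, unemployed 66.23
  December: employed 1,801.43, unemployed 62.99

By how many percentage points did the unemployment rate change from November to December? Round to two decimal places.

The unemployment rate changed by −0.22 percentage points.

November: labor force = 1,772.31 + 66.23 = 1,838.54; u = 66.23/1,838.54 = 3.60%.
December: labor force = 1,801.43 + 62.99 = 1,864.42; u = 62.99/1,864.42 = 3.38%.
Change = 3.38% − 3.60% = −0.22 pp.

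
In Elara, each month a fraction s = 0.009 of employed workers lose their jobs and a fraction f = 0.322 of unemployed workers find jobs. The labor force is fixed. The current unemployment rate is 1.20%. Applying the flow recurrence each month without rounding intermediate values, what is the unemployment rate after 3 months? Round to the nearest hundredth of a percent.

Unemployment rate after three months ≈ 2.26%.

With a fixed labor force, u_{t+1} = u_t + s·(1−u_t) − f·u_t = u_t·(1−s−f) + s.
Here 1−s−f = 0.669 and s = 0.009.
u_1 = 0.012000 × 0.669 + 0.009 = 0.017028.
u_2 = 0.017028 × 0.669 + 0.009 = 0.020392.
u_3 = 0.020392 × 0.669 + 0.009 = 0.022642.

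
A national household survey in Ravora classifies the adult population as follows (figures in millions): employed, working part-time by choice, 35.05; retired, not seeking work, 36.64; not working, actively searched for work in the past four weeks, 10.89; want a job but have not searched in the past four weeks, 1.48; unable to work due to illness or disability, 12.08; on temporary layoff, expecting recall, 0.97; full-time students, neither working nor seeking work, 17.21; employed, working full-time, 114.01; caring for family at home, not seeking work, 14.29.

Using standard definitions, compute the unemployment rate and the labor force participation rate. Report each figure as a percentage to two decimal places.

Employed = 35.05 + 114.01 = 149.06 million.
Unemployed = 10.89 + 0.97 = 11.86 million (jobless and actively searching, or on temporary layoff).
Labor force = 149.06 + 11.86 = 160.92 million.
Not in labor force = 36.64 + 1.48 + 12.08 + 17.21 + 14.29 = 81.70 million (those not working and not actively searching are outside the labor force — including those who want a job but have given up searching).
Civilian working-age population = 160.92 + 81.70 = 242.62 million.
Unemployment rate = 11.86 / 160.92 = 7.37%.
Labor force participation rate = 160.92 / 242.62 = 66.33%.

Unemployment rate ≈ 7.37%; labor force participation rate ≈ 66.33%.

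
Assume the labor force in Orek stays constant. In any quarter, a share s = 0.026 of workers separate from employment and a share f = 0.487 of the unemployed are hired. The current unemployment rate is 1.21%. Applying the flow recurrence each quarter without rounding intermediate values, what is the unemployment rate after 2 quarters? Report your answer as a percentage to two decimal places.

Unemployment rate after two quarters ≈ 4.15%.

With a fixed labor force, u_{t+1} = u_t + s·(1−u_t) − f·u_t = u_t·(1−s−f) + s.
Here 1−s−f = 0.487 and s = 0.026.
u_1 = 0.012100 × 0.487 + 0.026 = 0.031893.
u_2 = 0.031893 × 0.487 + 0.026 = 0.041532.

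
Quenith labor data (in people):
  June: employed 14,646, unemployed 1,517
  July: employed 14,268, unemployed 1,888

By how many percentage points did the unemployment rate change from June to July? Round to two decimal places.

June: labor force = 14,646 + 1,517 = 16,163; u = 1,517/16,163 = 9.39%.
July: labor force = 14,268 + 1,888 = 16,156; u = 1,888/16,156 = 11.69%.
Change = 11.69% − 9.39% = +2.30 pp.

The unemployment rate changed by +2.30 percentage points.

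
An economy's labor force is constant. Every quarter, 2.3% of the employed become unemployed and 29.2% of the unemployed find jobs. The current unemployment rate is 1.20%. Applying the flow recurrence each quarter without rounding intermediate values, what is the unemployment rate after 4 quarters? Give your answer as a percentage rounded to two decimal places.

With a fixed labor force, u_{t+1} = u_t + s·(1−u_t) − f·u_t = u_t·(1−s−f) + s.
Here 1−s−f = 0.685 and s = 0.023.
u_1 = 0.012000 × 0.685 + 0.023 = 0.031220.
u_2 = 0.031220 × 0.685 + 0.023 = 0.044386.
u_3 = 0.044386 × 0.685 + 0.023 = 0.053404.
u_4 = 0.053404 × 0.685 + 0.023 = 0.059582.

Unemployment rate after four quarters ≈ 5.96%.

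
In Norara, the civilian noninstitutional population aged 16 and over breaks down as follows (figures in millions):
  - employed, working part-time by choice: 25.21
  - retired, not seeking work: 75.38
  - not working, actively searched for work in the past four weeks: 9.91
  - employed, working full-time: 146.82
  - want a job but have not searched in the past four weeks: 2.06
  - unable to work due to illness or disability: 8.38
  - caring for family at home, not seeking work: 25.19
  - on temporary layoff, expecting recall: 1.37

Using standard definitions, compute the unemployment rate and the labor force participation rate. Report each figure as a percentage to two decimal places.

Unemployment rate ≈ 6.15%; labor force participation rate ≈ 62.28%.

Employed = 25.21 + 146.82 = 172.03 million.
Unemployed = 9.91 + 1.37 = 11.28 million (jobless and actively searching, or on temporary layoff).
Labor force = 172.03 + 11.28 = 183.31 million.
Not in labor force = 75.38 + 2.06 + 8.38 + 25.19 = 111.01 million (those not working and not actively searching are outside the labor force — including those who want a job but have given up searching).
Civilian working-age population = 183.31 + 111.01 = 294.32 million.
Unemployment rate = 11.28 / 183.31 = 6.15%.
Labor force participation rate = 183.31 / 294.32 = 62.28%.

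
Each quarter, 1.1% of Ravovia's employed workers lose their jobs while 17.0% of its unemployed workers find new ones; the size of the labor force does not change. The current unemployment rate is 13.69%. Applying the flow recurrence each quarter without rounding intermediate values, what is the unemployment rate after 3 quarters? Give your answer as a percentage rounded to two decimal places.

Unemployment rate after three quarters ≈ 10.26%.

With a fixed labor force, u_{t+1} = u_t + s·(1−u_t) − f·u_t = u_t·(1−s−f) + s.
Here 1−s−f = 0.819 and s = 0.011.
u_1 = 0.136900 × 0.819 + 0.011 = 0.123121.
u_2 = 0.123121 × 0.819 + 0.011 = 0.111836.
u_3 = 0.111836 × 0.819 + 0.011 = 0.102594.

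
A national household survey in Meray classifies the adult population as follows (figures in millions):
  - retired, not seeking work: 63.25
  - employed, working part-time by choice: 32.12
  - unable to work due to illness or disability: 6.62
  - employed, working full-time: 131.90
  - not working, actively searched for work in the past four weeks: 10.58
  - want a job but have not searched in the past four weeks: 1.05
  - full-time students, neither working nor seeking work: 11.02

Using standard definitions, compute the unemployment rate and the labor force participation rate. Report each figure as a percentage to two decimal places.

Employed = 32.12 + 131.90 = 164.02 million.
Unemployed = 10.58 million.
Labor force = 164.02 + 10.58 = 174.60 million.
Not in labor force = 63.25 + 6.62 + 1.05 + 11.02 = 81.94 million (those not working and not actively searching are outside the labor force — including those who want a job but have given up searching).
Civilian working-age population = 174.60 + 81.94 = 256.54 million.
Unemployment rate = 10.58 / 174.60 = 6.06%.
Labor force participation rate = 174.60 / 256.54 = 68.06%.

Unemployment rate ≈ 6.06%; labor force participation rate ≈ 68.06%.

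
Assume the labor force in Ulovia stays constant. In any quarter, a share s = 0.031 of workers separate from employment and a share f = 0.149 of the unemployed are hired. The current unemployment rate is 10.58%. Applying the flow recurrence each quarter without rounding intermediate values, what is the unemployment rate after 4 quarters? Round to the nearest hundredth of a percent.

With a fixed labor force, u_{t+1} = u_t + s·(1−u_t) − f·u_t = u_t·(1−s−f) + s.
Here 1−s−f = 0.820 and s = 0.031.
u_1 = 0.105800 × 0.820 + 0.031 = 0.117756.
u_2 = 0.117756 × 0.820 + 0.031 = 0.127560.
u_3 = 0.127560 × 0.820 + 0.031 = 0.135599.
u_4 = 0.135599 × 0.820 + 0.031 = 0.142191.

Unemployment rate after four quarters ≈ 14.22%.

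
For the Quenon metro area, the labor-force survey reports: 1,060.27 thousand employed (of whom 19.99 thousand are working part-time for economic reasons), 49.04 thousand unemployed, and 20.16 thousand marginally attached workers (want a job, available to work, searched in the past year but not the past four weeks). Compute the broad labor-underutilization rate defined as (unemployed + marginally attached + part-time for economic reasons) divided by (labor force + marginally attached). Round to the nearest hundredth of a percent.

Broad underutilization rate ≈ 7.90%.

Labor force = 1,060.27 + 49.04 = 1,109.31 thousand.
Numerator = 49.04 + 20.16 + 19.99 = 89.19 thousand.
Denominator = 1,109.31 + 20.16 = 1,129.47 thousand.
Broad rate = 89.19 / 1,129.47 = 7.90%.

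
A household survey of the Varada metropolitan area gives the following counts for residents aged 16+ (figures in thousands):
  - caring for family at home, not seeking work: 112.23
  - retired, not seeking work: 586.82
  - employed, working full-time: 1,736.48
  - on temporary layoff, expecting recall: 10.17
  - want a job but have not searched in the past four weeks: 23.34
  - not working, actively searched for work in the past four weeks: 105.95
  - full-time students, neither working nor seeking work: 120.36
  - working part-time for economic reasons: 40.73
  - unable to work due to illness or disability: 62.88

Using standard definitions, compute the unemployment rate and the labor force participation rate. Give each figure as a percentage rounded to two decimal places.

Unemployment rate ≈ 6.13%; labor force participation rate ≈ 67.64%.

Employed = 1,736.48 + 40.73 = 1,777.21 thousand (anyone who worked, including part-time for economic reasons, counts as employed).
Unemployed = 10.17 + 105.95 = 116.12 thousand (jobless and actively searching, or on temporary layoff).
Labor force = 1,777.21 + 116.12 = 1,893.33 thousand.
Not in labor force = 112.23 + 586.82 + 23.34 + 120.36 + 62.88 = 905.63 thousand (those not working and not actively searching are outside the labor force — including those who want a job but have given up searching).
Civilian working-age population = 1,893.33 + 905.63 = 2,798.96 thousand.
Unemployment rate = 116.12 / 1,893.33 = 6.13%.
Labor force participation rate = 1,893.33 / 2,798.96 = 67.64%.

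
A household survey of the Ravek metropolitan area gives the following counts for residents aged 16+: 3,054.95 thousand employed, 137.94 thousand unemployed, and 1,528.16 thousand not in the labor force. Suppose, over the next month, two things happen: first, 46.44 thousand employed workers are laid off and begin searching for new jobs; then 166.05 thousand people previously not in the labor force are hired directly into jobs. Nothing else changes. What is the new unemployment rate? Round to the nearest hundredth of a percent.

New unemployment rate ≈ 5.49%.

Initially, labor force = 3,054.95 + 137.94 = 3,192.89 thousand, so u = 137.94/3,192.89 = 4.32%.
After the first change, employed falls and unemployed rises by 46.44; labor force unchanged → E = 3,008.51, U = 184.38, labor force = 3,192.89 thousand.
After the second change, employed and labor force both rise by 166.05; unemployed unchanged → E = 3,174.56, U = 184.38, labor force = 3,358.94 thousand.
New unemployment rate = 184.38 / 3,358.94 = 5.49%.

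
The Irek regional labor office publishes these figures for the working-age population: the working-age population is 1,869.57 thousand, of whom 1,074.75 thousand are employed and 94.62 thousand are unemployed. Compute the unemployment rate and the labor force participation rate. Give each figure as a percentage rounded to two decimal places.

Labor force = employed + unemployed = 1,074.75 + 94.62 = 1,169.37 thousand.
Unemployment rate = 94.62 / 1,169.37 = 8.09%.
Labor force participation rate = 1,169.37 / 1,869.57 = 62.55%.

Unemployment rate ≈ 8.09%; labor force participation rate ≈ 62.55%.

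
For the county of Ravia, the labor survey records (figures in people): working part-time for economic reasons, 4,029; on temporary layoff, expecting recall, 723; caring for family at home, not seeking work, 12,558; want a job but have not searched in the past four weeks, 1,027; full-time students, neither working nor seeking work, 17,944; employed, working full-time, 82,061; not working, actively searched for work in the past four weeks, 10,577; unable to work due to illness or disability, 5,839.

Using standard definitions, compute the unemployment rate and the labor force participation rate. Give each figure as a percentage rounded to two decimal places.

Unemployment rate ≈ 11.60%; labor force participation rate ≈ 72.27%.

Employed = 4,029 + 82,061 = 86,090 (anyone who worked, including part-time for economic reasons, counts as employed).
Unemployed = 723 + 10,577 = 11,300 (jobless and actively searching, or on temporary layoff).
Labor force = 86,090 + 11,300 = 97,390.
Not in labor force = 12,558 + 1,027 + 17,944 + 5,839 = 37,368 (those not working and not actively searching are outside the labor force — including those who want a job but have given up searching).
Civilian working-age population = 97,390 + 37,368 = 134,758.
Unemployment rate = 11,300 / 97,390 = 11.60%.
Labor force participation rate = 97,390 / 134,758 = 72.27%.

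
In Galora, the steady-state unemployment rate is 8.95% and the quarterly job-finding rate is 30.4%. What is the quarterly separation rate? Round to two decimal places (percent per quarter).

From u* = s/(s+f): s = u·f/(1−u).
s = 0.0895 × 30.4 / (1 − 0.0895) = 2.7208 / 0.9105 ≈ 2.99% per quarter.

Separation rate ≈ 2.99% per quarter.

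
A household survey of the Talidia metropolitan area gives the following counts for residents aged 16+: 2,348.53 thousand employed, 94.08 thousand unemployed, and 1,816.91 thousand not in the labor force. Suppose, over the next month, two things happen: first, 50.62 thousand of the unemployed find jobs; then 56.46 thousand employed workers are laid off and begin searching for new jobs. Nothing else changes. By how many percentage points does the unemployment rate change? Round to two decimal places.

The unemployment rate changes by +0.24 percentage points.

Initially, labor force = 2,348.53 + 94.08 = 2,442.61 thousand, so u = 94.08/2,442.61 = 3.85%.
After the first change, unemployed falls and employed rises by 50.62; labor force unchanged → E = 2,399.15, U = 43.46, labor force = 2,442.61 thousand.
After the second change, employed falls and unemployed rises by 56.46; labor force unchanged → E = 2,342.69, U = 99.92, labor force = 2,442.61 thousand.
New unemployment rate = 99.92 / 2,442.61 = 4.09%.
Change = 4.09% − 3.85% = +0.24 percentage points.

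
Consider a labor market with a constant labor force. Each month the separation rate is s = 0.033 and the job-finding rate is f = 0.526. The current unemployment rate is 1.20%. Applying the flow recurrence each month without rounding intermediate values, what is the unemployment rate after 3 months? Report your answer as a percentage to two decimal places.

With a fixed labor force, u_{t+1} = u_t + s·(1−u_t) − f·u_t = u_t·(1−s−f) + s.
Here 1−s−f = 0.441 and s = 0.033.
u_1 = 0.012000 × 0.441 + 0.033 = 0.038292.
u_2 = 0.038292 × 0.441 + 0.033 = 0.049887.
u_3 = 0.049887 × 0.441 + 0.033 = 0.055000.

Unemployment rate after three months ≈ 5.50%.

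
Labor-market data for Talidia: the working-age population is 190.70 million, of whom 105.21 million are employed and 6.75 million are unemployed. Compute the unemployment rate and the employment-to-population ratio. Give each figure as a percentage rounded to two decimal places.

Unemployment rate ≈ 6.03%; employment-population ratio ≈ 55.17%.

Labor force = employed + unemployed = 105.21 + 6.75 = 111.96 million.
Unemployment rate = 6.75 / 111.96 = 6.03%.
Employment-population ratio = 105.21 / 190.70 = 55.17%.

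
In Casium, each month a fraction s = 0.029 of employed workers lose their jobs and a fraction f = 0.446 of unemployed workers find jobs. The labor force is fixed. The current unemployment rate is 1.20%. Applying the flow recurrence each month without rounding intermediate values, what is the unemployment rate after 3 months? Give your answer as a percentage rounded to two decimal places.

With a fixed labor force, u_{t+1} = u_t + s·(1−u_t) − f·u_t = u_t·(1−s−f) + s.
Here 1−s−f = 0.525 and s = 0.029.
u_1 = 0.012000 × 0.525 + 0.029 = 0.035300.
u_2 = 0.035300 × 0.525 + 0.029 = 0.047533.
u_3 = 0.047533 × 0.525 + 0.029 = 0.053955.

Unemployment rate after three months ≈ 5.40%.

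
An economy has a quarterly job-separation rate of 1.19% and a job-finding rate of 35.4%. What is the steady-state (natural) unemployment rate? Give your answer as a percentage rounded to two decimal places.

Steady-state unemployment rate ≈ 3.25%.

At steady state the flows balance: s·E = f·U, so U/(E+U) = s/(s+f).
u* = 1.19 / (1.19 + 35.4) = 1.19 / 36.59 = 3.25%.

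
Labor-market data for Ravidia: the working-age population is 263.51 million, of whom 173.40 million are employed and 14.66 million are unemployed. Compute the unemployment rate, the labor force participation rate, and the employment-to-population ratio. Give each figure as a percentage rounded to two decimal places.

Labor force = employed + unemployed = 173.40 + 14.66 = 188.06 million.
Unemployment rate = 14.66 / 188.06 = 7.80%.
Labor force participation rate = 188.06 / 263.51 = 71.37%.
Employment-population ratio = 173.40 / 263.51 = 65.80%.

Unemployment rate ≈ 7.80%; labor force participation rate ≈ 71.37%; employment-population ratio ≈ 65.80%.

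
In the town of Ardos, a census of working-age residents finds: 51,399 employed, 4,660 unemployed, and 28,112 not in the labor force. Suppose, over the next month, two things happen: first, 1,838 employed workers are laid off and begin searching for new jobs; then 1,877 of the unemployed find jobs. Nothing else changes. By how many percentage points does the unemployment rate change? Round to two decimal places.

Initially, labor force = 51,399 + 4,660 = 56,059, so u = 4,660/56,059 = 8.31%.
After the first change, employed falls and unemployed rises by 1,838; labor force unchanged → E = 49,561, U = 6,498, labor force = 56,059.
After the second change, unemployed falls and employed rises by 1,877; labor force unchanged → E = 51,438, U = 4,621, labor force = 56,059.
New unemployment rate = 4,621 / 56,059 = 8.24%.
Change = 8.24% − 8.31% = −0.07 percentage points.

The unemployment rate changes by −0.07 percentage points.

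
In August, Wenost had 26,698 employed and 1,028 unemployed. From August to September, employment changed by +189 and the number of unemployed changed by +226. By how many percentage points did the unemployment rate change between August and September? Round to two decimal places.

August: labor force = 26,698 + 1,028 = 27,726; u = 1,028/27,726 = 3.71%.
September: labor force = 26,887 + 1,254 = 28,141; u = 1,254/28,141 = 4.46%.
Change = 4.46% − 3.71% = +0.75 pp.

The unemployment rate changed by +0.75 percentage points.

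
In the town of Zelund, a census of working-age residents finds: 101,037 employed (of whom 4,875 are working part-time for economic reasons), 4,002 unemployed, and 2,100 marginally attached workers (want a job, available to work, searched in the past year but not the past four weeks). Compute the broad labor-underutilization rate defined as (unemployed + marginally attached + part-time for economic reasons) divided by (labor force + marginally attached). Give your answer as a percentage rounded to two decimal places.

Labor force = 101,037 + 4,002 = 105,039.
Numerator = 4,002 + 2,100 + 4,875 = 10,977.
Denominator = 105,039 + 2,100 = 107,139.
Broad rate = 10,977 / 107,139 = 10.25%.

Broad underutilization rate ≈ 10.25%.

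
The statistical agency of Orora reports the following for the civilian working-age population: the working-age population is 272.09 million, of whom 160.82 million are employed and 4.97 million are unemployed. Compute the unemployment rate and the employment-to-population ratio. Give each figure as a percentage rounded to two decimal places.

Labor force = employed + unemployed = 160.82 + 4.97 = 165.79 million.
Unemployment rate = 4.97 / 165.79 = 3.00%.
Employment-population ratio = 160.82 / 272.09 = 59.11%.

Unemployment rate ≈ 3.00%; employment-population ratio ≈ 59.11%.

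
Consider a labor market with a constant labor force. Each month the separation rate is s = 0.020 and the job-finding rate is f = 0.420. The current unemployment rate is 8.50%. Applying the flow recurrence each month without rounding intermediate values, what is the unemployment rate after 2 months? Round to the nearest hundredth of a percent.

Unemployment rate after two months ≈ 5.79%.

With a fixed labor force, u_{t+1} = u_t + s·(1−u_t) − f·u_t = u_t·(1−s−f) + s.
Here 1−s−f = 0.560 and s = 0.020.
u_1 = 0.085000 × 0.560 + 0.020 = 0.067600.
u_2 = 0.067600 × 0.560 + 0.020 = 0.057856.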